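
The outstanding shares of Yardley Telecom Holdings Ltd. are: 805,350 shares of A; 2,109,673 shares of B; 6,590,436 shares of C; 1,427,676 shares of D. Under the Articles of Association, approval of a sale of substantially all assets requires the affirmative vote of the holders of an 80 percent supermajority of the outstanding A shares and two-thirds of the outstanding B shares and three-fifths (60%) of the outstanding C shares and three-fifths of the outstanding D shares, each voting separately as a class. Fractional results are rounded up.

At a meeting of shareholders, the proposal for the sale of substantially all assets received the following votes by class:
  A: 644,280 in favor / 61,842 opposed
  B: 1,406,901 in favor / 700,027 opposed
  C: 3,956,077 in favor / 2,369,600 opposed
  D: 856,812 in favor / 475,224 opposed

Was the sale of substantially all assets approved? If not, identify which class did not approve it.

Approved — every class gave the required vote.

A: 4/5 of 805350 = 644280; 644,280 required, 644,280 in favor — approved.
B: 2/3 of 2109673 = 1406448.67, rounded up to 1406449; 1,406,449 required, 1,406,901 in favor — approved.
C: 3/5 of 6590436 = 3954261.60, rounded up to 3954262; 3,954,262 required, 3,956,077 in favor — approved.
D: 3/5 of 1427676 = 856605.60, rounded up to 856606; 856,606 required, 856,812 in favor — approved.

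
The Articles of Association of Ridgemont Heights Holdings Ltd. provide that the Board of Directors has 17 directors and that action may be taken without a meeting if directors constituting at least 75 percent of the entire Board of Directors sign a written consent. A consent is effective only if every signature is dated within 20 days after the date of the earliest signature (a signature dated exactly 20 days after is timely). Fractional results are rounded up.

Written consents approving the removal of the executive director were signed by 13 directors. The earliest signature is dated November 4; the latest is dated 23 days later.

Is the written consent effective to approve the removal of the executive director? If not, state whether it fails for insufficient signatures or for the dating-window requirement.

Signatures required: at least 75 percent of 17 — 3/4 of 17 = 12.75, rounded up to 13, so 13 needed; 13 signed. Sufficient.
Dating window: the latest signature is 23 days after the earliest; the limit is 20 days. Outside the window.

Not effective — dating-window requirement not satisfied.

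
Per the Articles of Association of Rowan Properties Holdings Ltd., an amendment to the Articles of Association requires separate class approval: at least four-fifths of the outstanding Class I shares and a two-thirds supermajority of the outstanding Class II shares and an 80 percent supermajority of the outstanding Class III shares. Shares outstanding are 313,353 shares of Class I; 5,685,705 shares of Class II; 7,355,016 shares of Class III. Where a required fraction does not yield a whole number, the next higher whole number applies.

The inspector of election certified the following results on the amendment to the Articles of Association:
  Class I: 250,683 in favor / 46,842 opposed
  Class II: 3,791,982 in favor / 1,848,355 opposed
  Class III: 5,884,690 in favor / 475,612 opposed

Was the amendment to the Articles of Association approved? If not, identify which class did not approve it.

Approved — every class gave the required vote.

Class I: 4/5 of 313353 = 250682.40, rounded up to 250683; 250,683 required, 250,683 in favor — approved.
Class II: 2/3 of 5685705 = 3790470; 3,790,470 required, 3,791,982 in favor — approved.
Class III: 4/5 of 7355016 = 5884012.80, rounded up to 5884013; 5,884,013 required, 5,884,690 in favor — approved.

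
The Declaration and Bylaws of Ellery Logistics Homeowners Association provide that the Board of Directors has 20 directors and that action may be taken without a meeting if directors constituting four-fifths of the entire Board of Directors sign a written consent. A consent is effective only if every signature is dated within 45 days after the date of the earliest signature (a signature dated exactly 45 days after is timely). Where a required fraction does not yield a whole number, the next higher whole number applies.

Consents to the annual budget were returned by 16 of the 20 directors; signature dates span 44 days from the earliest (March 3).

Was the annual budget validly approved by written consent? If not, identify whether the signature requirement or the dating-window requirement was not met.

Signatures required: four-fifths of 20 — 4/5 of 20 = 16, so 16 needed; 16 signed. Sufficient.
Dating window: the latest signature is 44 days after the earliest; the limit is 45 days. Within the window.

Effective — both the signature and dating-window requirements are satisfied.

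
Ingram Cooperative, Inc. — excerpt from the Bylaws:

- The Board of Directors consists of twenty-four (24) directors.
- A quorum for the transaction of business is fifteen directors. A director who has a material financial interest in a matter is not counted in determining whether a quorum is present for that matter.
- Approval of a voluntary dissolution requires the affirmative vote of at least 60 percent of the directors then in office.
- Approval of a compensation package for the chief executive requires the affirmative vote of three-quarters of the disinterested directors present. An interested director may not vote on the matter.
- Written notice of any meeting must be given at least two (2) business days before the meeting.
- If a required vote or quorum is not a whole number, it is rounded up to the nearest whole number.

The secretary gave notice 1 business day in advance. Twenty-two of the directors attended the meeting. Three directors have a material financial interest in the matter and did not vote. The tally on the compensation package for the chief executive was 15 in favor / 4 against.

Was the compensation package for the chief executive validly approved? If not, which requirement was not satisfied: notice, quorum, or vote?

Notice: 1 business day given; 2 required (1 < 2). Not satisfied.
Quorum: 22 present, but the 3 interested directors do not count, leaving 19. Quorum is 15. Satisfied.
Vote: the compensation package for the chief executive requires three-fourths of the disinterested directors present (22 − 3 = 19). 3/4 of 19 = 14.25, rounded up to 15, so 15 affirmative votes are needed; 15 voted in favor. Satisfied.

Invalid — notice requirement not satisfied.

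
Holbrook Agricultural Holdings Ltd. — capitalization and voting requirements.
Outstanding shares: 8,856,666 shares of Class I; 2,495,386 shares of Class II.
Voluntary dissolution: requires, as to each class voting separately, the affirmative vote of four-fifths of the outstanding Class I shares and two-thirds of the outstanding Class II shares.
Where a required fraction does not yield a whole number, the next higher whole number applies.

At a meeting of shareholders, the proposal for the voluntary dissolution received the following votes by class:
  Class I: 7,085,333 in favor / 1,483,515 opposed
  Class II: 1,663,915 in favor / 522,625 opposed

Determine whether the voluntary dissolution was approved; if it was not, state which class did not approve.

Class I: 4/5 of 8856666 = 7085332.80, rounded up to 7085333; 7,085,333 required, 7,085,333 in favor — approved.
Class II: 2/3 of 2495386 = 1663590.67, rounded up to 1663591; 1,663,591 required, 1,663,915 in favor — approved.

Approved — every class gave the required vote.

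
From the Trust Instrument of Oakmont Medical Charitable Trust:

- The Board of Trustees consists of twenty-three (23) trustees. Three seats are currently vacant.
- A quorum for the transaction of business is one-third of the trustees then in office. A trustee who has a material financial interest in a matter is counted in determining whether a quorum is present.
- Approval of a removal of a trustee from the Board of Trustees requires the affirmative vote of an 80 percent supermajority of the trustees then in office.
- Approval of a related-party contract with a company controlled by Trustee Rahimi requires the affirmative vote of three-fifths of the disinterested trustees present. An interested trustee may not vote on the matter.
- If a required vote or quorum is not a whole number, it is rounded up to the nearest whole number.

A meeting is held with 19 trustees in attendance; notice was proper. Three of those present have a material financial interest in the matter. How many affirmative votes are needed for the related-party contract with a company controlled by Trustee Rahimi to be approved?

The related-party contract with a company controlled by Trustee Rahimi requires three-fifths of the disinterested trustees present (19 − 3 = 16).
3/5 of 16 = 9.60, rounded up to 10.

10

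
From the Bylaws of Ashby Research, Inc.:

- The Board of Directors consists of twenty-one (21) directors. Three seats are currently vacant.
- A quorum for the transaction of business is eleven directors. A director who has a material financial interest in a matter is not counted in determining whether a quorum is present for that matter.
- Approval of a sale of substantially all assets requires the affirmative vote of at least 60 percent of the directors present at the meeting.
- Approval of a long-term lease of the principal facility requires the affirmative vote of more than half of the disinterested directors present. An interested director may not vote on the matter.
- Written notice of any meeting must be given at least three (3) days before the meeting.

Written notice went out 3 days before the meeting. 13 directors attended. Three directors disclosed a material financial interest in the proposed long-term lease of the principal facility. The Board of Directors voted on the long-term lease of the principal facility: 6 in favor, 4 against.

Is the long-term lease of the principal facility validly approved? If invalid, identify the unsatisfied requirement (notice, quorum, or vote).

Invalid — quorum requirement not satisfied.

Notice: 3 days given; 3 required (3 ≥ 3). Satisfied.
Quorum: 13 present, but the 3 interested directors do not count, leaving 10. Quorum is 11. Not satisfied.
Vote: the long-term lease of the principal facility requires a majority of the disinterested directors present (13 − 3 = 10). A majority of 10 is 6, so 6 affirmative votes are needed; 6 voted in favor. Satisfied. (Moot — without a quorum no business can be validly transacted.)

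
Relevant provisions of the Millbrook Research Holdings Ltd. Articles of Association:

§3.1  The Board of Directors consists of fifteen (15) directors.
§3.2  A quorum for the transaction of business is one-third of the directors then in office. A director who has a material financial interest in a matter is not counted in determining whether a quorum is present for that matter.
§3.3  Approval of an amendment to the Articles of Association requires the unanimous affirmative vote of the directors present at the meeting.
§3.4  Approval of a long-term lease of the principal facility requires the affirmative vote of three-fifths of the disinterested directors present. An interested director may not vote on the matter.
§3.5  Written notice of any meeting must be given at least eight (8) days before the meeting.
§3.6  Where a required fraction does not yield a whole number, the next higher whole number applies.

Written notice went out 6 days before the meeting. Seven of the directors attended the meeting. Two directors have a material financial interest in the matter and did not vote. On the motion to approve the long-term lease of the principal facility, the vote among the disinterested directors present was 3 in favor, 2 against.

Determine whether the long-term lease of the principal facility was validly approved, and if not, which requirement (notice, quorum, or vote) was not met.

Invalid — notice requirement not satisfied.

Notice: 6 days given; 8 required (6 < 8). Not satisfied.
Quorum: 7 present, but the 2 interested directors do not count, leaving 5. Quorum is 5. Satisfied.
Vote: the long-term lease of the principal facility requires three-fifths of the disinterested directors present (7 − 2 = 5). 3/5 of 5 = 3, so 3 affirmative votes are needed; 3 voted in favor. Satisfied.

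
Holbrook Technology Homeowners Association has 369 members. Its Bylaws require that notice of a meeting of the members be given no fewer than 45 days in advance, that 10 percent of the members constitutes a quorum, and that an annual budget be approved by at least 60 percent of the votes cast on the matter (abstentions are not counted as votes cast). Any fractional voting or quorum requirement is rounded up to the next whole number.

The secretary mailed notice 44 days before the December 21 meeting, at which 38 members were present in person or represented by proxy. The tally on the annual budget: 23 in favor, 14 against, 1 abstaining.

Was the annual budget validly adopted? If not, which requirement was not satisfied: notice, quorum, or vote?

Invalid — notice requirement not satisfied.

Notice: 44 days given; 45 required. Not satisfied.
Quorum: 10% of 369 = 36.90, rounded up to 37; 38 present. Satisfied.
Vote: requires three-fifths of the votes cast (38 − 1 abstaining = 37); 3/5 of 37 = 22.20, rounded up to 23, so 23 needed; 23 in favor. Satisfied.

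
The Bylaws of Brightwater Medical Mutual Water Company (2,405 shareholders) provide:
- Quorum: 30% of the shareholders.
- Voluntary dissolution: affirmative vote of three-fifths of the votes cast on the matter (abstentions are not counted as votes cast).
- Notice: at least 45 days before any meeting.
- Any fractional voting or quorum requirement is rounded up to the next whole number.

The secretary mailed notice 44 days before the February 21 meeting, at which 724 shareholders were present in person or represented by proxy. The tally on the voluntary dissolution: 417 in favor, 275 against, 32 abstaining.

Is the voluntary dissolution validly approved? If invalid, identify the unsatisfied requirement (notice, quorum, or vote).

Notice: 44 days given; 45 required. Not satisfied.
Quorum: 30% of 2,405 = 721.50, rounded up to 722; 724 present. Satisfied.
Vote: requires three-fifths of the votes cast (724 − 32 abstaining = 692); 3/5 of 692 = 415.20, rounded up to 416, so 416 needed; 417 in favor. Satisfied.

Invalid — notice requirement not satisfied.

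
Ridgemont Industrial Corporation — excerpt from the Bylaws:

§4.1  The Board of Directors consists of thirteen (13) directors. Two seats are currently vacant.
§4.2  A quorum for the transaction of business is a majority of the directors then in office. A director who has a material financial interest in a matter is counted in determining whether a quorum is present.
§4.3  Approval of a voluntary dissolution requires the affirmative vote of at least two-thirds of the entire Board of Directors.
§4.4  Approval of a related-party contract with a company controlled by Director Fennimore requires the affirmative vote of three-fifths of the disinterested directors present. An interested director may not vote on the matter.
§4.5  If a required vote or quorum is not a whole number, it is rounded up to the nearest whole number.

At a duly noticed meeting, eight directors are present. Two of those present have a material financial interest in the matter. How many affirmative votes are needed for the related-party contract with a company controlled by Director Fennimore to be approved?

4

The related-party contract with a company controlled by Director Fennimore requires three-fifths of the disinterested directors present (8 − 2 = 6).
3/5 of 6 = 3.60, rounded up to 4.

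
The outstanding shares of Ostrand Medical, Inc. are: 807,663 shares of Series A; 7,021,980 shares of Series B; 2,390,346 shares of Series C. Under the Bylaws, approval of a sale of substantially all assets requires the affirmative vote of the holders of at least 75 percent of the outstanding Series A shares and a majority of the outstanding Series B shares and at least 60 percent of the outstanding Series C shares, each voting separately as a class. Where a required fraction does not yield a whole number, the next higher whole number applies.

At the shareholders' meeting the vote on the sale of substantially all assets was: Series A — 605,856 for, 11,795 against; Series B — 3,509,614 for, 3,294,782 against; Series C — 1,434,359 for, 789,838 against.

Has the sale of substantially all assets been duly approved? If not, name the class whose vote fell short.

Series A: 3/4 of 807663 = 605747.25, rounded up to 605748; 605,748 required, 605,856 in favor — approved.
Series B: a majority of 7021980 is 3510991; 3,510,991 required, 3,509,614 in favor — not approved.
Series C: 3/5 of 2390346 = 1434207.60, rounded up to 1434208; 1,434,208 required, 1,434,359 in favor — approved.

Not approved — the Series B shares did not give the required vote.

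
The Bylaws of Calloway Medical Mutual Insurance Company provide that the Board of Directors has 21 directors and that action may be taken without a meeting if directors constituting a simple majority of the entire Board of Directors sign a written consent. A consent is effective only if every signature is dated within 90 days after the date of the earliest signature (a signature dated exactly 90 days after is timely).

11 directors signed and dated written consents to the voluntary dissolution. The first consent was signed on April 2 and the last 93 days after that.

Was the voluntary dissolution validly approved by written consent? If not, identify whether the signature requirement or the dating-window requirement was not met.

Not effective — dating-window requirement not satisfied.

Signatures required: a simple majority of 21 — a majority of 21 is 11, so 11 needed; 11 signed. Sufficient.
Dating window: the latest signature is 93 days after the earliest; the limit is 90 days. Outside the window.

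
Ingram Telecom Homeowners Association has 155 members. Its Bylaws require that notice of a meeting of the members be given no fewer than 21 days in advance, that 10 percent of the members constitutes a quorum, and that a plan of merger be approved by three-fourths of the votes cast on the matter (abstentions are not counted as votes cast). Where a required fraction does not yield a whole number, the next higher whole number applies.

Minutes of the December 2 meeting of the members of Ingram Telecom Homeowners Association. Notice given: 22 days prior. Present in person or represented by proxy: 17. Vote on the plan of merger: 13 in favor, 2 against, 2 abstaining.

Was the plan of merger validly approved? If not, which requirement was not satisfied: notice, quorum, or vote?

Valid — all requirements satisfied.

Notice: 22 days given; 21 required. Satisfied.
Quorum: 10% of 155 = 15.50, rounded up to 16; 17 present. Satisfied.
Vote: requires three-fourths of the votes cast (17 − 2 abstaining = 15); 3/4 of 15 = 11.25, rounded up to 12, so 12 needed; 13 in favor. Satisfied.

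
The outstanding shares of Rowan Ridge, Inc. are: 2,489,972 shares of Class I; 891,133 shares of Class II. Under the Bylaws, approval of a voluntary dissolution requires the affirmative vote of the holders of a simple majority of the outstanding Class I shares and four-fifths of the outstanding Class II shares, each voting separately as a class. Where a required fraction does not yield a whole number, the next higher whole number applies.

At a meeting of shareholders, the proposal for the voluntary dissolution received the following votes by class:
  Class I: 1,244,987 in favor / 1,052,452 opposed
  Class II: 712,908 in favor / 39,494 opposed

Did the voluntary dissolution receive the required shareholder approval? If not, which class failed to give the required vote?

Class I: a majority of 2489972 is 1244987; 1,244,987 required, 1,244,987 in favor — approved.
Class II: 4/5 of 891133 = 712906.40, rounded up to 712907; 712,907 required, 712,908 in favor — approved.

Approved — every class gave the required vote.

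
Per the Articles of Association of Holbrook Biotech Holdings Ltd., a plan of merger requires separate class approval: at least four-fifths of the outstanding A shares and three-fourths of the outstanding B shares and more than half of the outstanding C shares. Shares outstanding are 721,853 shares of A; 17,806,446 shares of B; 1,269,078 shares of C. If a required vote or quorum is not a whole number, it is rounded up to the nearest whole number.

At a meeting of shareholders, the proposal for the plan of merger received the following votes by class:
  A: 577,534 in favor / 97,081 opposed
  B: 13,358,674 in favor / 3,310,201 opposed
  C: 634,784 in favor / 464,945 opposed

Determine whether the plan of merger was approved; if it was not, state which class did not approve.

A: 4/5 of 721853 = 577482.40, rounded up to 577483; 577,483 required, 577,534 in favor — approved.
B: 3/4 of 17806446 = 13354834.50, rounded up to 13354835; 13,354,835 required, 13,358,674 in favor — approved.
C: a majority of 1269078 is 634540; 634,540 required, 634,784 in favor — approved.

Approved — every class gave the required vote.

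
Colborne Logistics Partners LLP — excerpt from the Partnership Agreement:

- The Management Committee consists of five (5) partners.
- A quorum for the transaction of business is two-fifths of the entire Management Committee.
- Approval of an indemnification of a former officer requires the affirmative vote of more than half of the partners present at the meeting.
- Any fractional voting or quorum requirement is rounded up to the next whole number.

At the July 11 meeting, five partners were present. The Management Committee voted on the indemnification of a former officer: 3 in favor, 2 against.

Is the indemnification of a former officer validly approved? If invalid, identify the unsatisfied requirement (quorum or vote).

Valid — all requirements satisfied.

Quorum: 5 present; quorum is 2. Satisfied.
Vote: the indemnification of a former officer requires a majority of the partners present (5). A majority of 5 is 3, so 3 affirmative votes are needed; 3 voted in favor. Satisfied.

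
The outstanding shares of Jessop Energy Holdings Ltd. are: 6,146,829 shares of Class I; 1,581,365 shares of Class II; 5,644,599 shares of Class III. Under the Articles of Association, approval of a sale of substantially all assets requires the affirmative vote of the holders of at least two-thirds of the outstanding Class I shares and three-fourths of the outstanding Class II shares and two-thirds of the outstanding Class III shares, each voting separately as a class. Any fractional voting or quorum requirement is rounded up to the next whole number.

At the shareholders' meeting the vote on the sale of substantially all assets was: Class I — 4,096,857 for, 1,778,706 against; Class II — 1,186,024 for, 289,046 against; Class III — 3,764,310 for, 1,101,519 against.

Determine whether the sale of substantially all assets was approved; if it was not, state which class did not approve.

Class I: 2/3 of 6146829 = 4097886; 4,097,886 required, 4,096,857 in favor — not approved.
Class II: 3/4 of 1581365 = 1186023.75, rounded up to 1186024; 1,186,024 required, 1,186,024 in favor — approved.
Class III: 2/3 of 5644599 = 3763066; 3,763,066 required, 3,764,310 in favor — approved.

Not approved — the Class I shares did not give the required vote.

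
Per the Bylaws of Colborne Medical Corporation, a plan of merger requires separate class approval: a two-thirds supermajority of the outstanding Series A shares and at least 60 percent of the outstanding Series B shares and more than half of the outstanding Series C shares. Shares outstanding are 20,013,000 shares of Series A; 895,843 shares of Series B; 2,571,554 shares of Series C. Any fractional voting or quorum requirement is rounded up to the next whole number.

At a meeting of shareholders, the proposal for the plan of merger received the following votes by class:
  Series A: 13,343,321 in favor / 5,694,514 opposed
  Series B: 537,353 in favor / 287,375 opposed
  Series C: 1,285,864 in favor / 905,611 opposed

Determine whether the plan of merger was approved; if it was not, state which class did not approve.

Series A: 2/3 of 20013000 = 13342000; 13,342,000 required, 13,343,321 in favor — approved.
Series B: 3/5 of 895843 = 537505.80, rounded up to 537506; 537,506 required, 537,353 in favor — not approved.
Series C: a majority of 2571554 is 1285778; 1,285,778 required, 1,285,864 in favor — approved.

Not approved — the Series B shares did not give the required vote.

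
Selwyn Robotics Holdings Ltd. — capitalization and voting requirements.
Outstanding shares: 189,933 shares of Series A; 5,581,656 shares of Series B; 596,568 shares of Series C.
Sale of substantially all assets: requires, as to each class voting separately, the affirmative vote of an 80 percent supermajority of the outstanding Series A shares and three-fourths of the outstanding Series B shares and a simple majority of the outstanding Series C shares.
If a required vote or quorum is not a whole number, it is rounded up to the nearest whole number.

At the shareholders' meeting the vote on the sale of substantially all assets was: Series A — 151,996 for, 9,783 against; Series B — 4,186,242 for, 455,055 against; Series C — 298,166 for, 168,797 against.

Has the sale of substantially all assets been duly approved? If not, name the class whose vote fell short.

Not approved — the Series C shares did not give the required vote.

Series A: 4/5 of 189933 = 151946.40, rounded up to 151947; 151,947 required, 151,996 in favor — approved.
Series B: 3/4 of 5581656 = 4186242; 4,186,242 required, 4,186,242 in favor — approved.
Series C: a majority of 596568 is 298285; 298,285 required, 298,166 in favor — not approved.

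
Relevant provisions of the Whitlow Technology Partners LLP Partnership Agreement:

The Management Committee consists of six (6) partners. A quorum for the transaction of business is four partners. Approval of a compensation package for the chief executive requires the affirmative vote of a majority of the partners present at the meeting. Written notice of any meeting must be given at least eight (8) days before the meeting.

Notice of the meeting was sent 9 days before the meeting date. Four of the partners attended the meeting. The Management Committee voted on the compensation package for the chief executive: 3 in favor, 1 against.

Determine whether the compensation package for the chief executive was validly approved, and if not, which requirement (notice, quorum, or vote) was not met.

Notice: 9 days given; 8 required (9 ≥ 8). Satisfied.
Quorum: 4 present; quorum is 4. Satisfied.
Vote: the compensation package for the chief executive requires a majority of the partners present (4). A majority of 4 is 3, so 3 affirmative votes are needed; 3 voted in favor. Satisfied.

Valid — all requirements satisfied.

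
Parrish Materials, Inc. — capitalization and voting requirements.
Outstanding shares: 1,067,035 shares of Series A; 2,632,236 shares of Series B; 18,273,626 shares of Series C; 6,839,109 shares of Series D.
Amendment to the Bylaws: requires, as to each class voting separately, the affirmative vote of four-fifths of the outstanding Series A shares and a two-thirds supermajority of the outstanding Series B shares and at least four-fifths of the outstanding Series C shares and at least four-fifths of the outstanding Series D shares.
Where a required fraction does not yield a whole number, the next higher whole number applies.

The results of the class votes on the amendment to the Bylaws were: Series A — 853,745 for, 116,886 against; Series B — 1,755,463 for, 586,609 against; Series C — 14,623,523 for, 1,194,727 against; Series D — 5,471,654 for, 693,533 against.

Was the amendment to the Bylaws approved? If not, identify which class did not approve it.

Approved — every class gave the required vote.

Series A: 4/5 of 1067035 = 853628; 853,628 required, 853,745 in favor — approved.
Series B: 2/3 of 2632236 = 1754824; 1,754,824 required, 1,755,463 in favor — approved.
Series C: 4/5 of 18273626 = 14618900.80, rounded up to 14618901; 14,618,901 required, 14,623,523 in favor — approved.
Series D: 4/5 of 6839109 = 5471287.20, rounded up to 5471288; 5,471,288 required, 5,471,654 in favor — approved.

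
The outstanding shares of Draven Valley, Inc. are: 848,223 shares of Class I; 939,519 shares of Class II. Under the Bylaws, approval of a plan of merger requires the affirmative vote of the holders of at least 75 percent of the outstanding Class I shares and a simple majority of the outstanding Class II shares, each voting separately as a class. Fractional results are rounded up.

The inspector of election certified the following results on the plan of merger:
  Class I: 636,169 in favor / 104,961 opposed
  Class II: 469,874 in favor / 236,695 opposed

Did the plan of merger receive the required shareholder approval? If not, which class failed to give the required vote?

Class I: 3/4 of 848223 = 636167.25, rounded up to 636168; 636,168 required, 636,169 in favor — approved.
Class II: a majority of 939519 is 469760; 469,760 required, 469,874 in favor — approved.

Approved — every class gave the required vote.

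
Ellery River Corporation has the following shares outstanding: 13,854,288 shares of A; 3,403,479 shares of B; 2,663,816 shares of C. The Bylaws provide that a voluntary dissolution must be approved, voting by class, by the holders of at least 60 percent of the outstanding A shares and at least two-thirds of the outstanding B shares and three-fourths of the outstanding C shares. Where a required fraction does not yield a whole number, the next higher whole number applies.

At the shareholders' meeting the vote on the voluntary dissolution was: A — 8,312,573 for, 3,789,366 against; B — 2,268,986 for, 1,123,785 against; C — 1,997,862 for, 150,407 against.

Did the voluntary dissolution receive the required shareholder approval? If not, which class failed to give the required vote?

A: 3/5 of 13854288 = 8312572.80, rounded up to 8312573; 8,312,573 required, 8,312,573 in favor — approved.
B: 2/3 of 3403479 = 2268986; 2,268,986 required, 2,268,986 in favor — approved.
C: 3/4 of 2663816 = 1997862; 1,997,862 required, 1,997,862 in favor — approved.

Approved — every class gave the required vote.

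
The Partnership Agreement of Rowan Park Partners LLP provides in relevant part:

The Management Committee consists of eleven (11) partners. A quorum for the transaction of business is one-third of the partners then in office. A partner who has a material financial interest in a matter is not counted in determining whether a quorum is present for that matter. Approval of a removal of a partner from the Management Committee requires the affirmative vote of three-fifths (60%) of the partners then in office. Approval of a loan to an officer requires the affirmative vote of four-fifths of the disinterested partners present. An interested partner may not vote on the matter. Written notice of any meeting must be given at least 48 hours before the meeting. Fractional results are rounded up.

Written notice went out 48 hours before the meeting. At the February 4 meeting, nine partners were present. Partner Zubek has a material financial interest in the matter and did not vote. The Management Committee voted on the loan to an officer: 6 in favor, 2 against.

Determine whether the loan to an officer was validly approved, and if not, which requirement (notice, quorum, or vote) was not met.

Notice: 48 hours given; 48 required (48 ≥ 48). Satisfied.
Quorum: 9 present, but the 1 interested partner does not count, leaving 8. Quorum is 4. Satisfied.
Vote: the loan to an officer requires four-fifths of the disinterested partners present (9 − 1 = 8). 4/5 of 8 = 6.40, rounded up to 7, so 7 affirmative votes are needed; 6 voted in favor. Not satisfied.

Invalid — vote requirement not satisfied.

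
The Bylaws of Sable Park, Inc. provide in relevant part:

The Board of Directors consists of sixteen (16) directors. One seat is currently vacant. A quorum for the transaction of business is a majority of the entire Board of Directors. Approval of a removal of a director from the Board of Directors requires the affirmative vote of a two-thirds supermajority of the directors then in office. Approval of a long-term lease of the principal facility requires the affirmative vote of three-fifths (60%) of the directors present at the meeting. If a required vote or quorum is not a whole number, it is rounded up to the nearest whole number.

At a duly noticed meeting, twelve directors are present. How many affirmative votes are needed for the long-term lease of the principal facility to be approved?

8

The long-term lease of the principal facility requires three-fifths of the directors present (12).
3/5 of 12 = 7.20, rounded up to 8.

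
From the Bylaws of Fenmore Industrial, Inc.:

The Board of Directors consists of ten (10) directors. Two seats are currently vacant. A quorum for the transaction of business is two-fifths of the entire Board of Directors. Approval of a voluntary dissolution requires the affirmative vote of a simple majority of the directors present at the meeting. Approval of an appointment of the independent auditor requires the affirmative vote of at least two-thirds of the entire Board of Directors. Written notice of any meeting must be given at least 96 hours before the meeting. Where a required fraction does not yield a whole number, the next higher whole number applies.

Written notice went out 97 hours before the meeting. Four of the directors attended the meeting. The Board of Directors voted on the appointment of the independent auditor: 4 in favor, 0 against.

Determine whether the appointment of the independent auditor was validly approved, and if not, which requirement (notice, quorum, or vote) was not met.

Notice: 97 hours given; 96 required (97 ≥ 96). Satisfied.
Quorum: 4 present; quorum is 4. Satisfied.
Vote: the appointment of the independent auditor requires two-thirds of the entire Board of Directors (10). 2/3 of 10 = 6.67, rounded up to 7, so 7 affirmative votes are needed; 4 voted in favor. Not satisfied.

Invalid — vote requirement not satisfied.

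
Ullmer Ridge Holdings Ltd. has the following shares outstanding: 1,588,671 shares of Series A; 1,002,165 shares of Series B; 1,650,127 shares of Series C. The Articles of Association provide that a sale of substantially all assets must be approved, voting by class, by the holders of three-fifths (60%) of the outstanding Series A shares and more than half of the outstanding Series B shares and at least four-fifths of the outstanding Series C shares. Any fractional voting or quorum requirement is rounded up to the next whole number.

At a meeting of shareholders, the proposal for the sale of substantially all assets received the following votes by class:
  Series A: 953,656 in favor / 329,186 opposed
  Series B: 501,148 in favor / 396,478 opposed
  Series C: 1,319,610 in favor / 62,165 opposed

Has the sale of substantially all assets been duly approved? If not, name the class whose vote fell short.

Series A: 3/5 of 1588671 = 953202.60, rounded up to 953203; 953,203 required, 953,656 in favor — approved.
Series B: a majority of 1002165 is 501083; 501,083 required, 501,148 in favor — approved.
Series C: 4/5 of 1650127 = 1320101.60, rounded up to 1320102; 1,320,102 required, 1,319,610 in favor — not approved.

Not approved — the Series C shares did not give the required vote.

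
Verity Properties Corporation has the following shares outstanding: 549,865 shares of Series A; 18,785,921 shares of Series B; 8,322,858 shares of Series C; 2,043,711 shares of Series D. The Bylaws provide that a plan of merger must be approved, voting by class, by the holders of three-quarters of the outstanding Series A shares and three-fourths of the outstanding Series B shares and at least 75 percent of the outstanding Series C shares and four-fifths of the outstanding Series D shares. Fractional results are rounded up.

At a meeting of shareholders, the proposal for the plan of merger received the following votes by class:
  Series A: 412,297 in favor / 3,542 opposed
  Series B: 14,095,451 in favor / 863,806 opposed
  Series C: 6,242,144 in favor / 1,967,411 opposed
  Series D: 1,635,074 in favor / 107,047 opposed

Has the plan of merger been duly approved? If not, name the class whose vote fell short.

Not approved — the Series A shares did not give the required vote.

Series A: 3/4 of 549865 = 412398.75, rounded up to 412399; 412,399 required, 412,297 in favor — not approved.
Series B: 3/4 of 18785921 = 14089440.75, rounded up to 14089441; 14,089,441 required, 14,095,451 in favor — approved.
Series C: 3/4 of 8322858 = 6242143.50, rounded up to 6242144; 6,242,144 required, 6,242,144 in favor — approved.
Series D: 4/5 of 2043711 = 1634968.80, rounded up to 1634969; 1,634,969 required, 1,635,074 in favor — approved.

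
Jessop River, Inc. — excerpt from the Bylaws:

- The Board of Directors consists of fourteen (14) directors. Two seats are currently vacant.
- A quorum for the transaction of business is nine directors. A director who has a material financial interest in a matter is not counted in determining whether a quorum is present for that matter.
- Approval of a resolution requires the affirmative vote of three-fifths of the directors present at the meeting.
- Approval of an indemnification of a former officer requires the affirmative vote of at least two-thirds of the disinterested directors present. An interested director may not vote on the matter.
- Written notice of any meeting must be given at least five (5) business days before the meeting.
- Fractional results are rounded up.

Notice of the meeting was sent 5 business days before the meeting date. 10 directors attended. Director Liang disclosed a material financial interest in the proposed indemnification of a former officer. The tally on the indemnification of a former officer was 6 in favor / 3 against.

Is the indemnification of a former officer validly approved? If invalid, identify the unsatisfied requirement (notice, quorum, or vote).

Valid — all requirements satisfied.

Notice: 5 business days given; 5 required (5 ≥ 5). Satisfied.
Quorum: 10 present, but the 1 interested director does not count, leaving 9. Quorum is 9. Satisfied.
Vote: the indemnification of a former officer requires two-thirds of the disinterested directors present (10 − 1 = 9). 2/3 of 9 = 6, so 6 affirmative votes are needed; 6 voted in favor. Satisfied.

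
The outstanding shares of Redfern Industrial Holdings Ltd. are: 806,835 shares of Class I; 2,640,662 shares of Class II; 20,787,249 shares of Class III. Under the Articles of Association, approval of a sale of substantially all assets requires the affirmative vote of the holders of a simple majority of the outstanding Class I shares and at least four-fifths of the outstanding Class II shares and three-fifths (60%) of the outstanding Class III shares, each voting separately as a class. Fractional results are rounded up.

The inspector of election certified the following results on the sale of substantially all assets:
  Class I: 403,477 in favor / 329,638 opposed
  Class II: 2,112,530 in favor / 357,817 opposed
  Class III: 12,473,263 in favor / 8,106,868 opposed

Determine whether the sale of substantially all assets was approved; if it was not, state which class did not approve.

Approved — every class gave the required vote.

Class I: a majority of 806835 is 403418; 403,418 required, 403,477 in favor — approved.
Class II: 4/5 of 2640662 = 2112529.60, rounded up to 2112530; 2,112,530 required, 2,112,530 in favor — approved.
Class III: 3/5 of 20787249 = 12472349.40, rounded up to 12472350; 12,472,350 required, 12,473,263 in favor — approved.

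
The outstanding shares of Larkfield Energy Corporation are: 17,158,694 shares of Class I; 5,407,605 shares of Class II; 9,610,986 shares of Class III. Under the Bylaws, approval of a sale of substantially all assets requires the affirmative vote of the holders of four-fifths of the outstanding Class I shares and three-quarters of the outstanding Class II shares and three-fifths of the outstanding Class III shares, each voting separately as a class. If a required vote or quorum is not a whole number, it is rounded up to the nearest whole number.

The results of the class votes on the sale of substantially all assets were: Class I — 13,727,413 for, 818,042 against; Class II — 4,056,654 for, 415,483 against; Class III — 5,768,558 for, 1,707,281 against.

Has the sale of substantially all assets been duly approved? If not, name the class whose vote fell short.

Class I: 4/5 of 17158694 = 13726955.20, rounded up to 13726956; 13,726,956 required, 13,727,413 in favor — approved.
Class II: 3/4 of 5407605 = 4055703.75, rounded up to 4055704; 4,055,704 required, 4,056,654 in favor — approved.
Class III: 3/5 of 9610986 = 5766591.60, rounded up to 5766592; 5,766,592 required, 5,768,558 in favor — approved.

Approved — every class gave the required vote.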